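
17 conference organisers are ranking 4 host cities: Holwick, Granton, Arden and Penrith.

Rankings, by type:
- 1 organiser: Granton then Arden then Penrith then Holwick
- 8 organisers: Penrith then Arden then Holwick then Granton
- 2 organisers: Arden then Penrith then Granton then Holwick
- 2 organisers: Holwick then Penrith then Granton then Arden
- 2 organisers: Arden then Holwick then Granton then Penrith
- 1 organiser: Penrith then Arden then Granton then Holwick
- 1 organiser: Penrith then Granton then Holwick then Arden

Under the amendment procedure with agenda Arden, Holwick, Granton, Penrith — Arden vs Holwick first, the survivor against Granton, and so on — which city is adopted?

Penrith

Round 1: Arden vs Holwick — 14–3, Arden advances.
Round 2: Arden vs Granton — 13–4, Arden advances.
Round 3: Arden vs Penrith — 5–12, Penrith advances.
Penrith survives the agenda.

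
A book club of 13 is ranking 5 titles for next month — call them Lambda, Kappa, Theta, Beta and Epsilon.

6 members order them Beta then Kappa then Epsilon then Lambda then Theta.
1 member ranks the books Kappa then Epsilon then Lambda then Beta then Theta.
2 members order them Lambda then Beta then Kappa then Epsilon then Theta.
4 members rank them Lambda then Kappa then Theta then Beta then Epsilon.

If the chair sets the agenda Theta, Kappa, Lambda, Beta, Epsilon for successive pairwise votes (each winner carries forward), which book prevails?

Beta

Round 1: Theta vs Kappa — 0–13, Kappa advances.
Round 2: Kappa vs Lambda — 7–6, Kappa advances.
Round 3: Kappa vs Beta — 5–8, Beta advances.
Round 4: Beta vs Epsilon — 12–1, Beta advances.
The agenda winner is Beta.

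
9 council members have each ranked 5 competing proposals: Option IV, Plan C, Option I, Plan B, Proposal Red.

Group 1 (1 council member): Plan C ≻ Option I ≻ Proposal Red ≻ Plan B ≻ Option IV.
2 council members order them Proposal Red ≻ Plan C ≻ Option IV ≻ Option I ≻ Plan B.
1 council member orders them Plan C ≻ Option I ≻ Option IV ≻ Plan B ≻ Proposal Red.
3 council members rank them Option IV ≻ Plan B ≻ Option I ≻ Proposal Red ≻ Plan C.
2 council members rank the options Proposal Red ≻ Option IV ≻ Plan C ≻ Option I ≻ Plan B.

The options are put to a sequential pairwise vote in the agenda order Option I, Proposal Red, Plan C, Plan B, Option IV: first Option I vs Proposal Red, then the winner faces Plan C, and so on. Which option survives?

Option IV

Round 1: Option I vs Proposal Red — 5–4, Option I advances.
Round 2: Option I vs Plan C — 3–6, Plan C advances.
Round 3: Plan C vs Plan B — 6–3, Plan C advances.
Round 4: Plan C vs Option IV — 4–5, Option IV advances.
The agenda winner is Option IV.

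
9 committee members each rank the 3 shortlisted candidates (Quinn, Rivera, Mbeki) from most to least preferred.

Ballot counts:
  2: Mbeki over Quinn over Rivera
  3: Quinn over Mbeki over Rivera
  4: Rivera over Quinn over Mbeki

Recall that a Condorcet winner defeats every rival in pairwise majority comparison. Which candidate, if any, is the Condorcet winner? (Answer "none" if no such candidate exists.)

Pairwise majorities:
Quinn vs Rivera: Quinn is ranked higher on 2+3 = 5 ballots, Rivera on 4. Quinn wins 5–4.
Quinn vs Mbeki: Quinn is ranked higher on 3+4 = 7 ballots, Mbeki on 2. Quinn wins 7–2.
Rivera vs Mbeki: Rivera is ranked higher on 4 ballots, Mbeki on 5. Mbeki wins 5–4.
Quinn wins every pairwise contest, so Quinn is the Condorcet winner.

Quinn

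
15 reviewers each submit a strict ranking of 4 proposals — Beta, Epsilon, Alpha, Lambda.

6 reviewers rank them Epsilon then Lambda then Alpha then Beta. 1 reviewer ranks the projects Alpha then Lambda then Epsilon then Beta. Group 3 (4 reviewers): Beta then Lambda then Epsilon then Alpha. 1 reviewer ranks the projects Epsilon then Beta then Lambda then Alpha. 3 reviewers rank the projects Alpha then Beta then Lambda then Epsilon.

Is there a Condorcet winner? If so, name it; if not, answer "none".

Pairwise majorities:
Beta vs Epsilon: Epsilon, 8–7.
Beta–Alpha: Alpha 10–5.
Beta vs Lambda: Beta wins 8–7.
Epsilon–Alpha: Epsilon 11–4.
Epsilon–Lambda: Lambda 8–7.
Alpha vs Lambda: Lambda, 11–4.
No project is unbeaten: Beta loses to Epsilon; Epsilon loses to Lambda; Alpha loses to Epsilon; Lambda loses to Beta. In particular Beta → Lambda → Epsilon → Beta is a majority cycle — no Condorcet winner exists.

none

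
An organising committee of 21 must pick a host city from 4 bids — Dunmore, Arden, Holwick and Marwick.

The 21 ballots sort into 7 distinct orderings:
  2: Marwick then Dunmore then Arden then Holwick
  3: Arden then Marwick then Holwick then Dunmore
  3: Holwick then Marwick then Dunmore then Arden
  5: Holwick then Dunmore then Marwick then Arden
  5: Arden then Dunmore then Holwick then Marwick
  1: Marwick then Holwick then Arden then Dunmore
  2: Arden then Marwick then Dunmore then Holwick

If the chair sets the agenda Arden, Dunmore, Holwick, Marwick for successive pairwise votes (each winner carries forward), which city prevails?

Round 1: Arden vs Dunmore — 11–10, Arden advances.
Round 2: Arden vs Holwick — 12–9, Arden advances.
Round 3: Arden vs Marwick — 10–11, Marwick advances.
The agenda winner is Marwick.

Marwick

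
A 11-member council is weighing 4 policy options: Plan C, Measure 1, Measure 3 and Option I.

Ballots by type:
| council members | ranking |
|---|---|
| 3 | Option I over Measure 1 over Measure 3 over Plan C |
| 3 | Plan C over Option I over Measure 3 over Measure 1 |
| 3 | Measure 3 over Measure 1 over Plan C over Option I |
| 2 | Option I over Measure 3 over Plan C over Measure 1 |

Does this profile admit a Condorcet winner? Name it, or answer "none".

Pairwise majorities:
Plan C vs Measure 1: 3+2 = 5 for Plan C, 6 for Measure 1 — Measure 1 by 6–5.
Plan C vs Measure 3: 3 to 8, Measure 3.
Plan C–Option I: Plan C 6–5.
Measure 1 vs Measure 3: Measure 3, 8–3.
Measure 1 vs Option I: Measure 1 is ranked higher on 3 ballots, Option I on 8. Option I wins 8–3.
Measure 3 vs Option I: Measure 3 preferred on 3 ballots; Option I wins 8–3.
No option is unbeaten: Plan C loses to Measure 1; Measure 1 loses to Measure 3; Measure 3 loses to Option I; Option I loses to Plan C. In particular Plan C → Option I → Measure 1 → Plan C is a majority cycle — no Condorcet winner exists.

none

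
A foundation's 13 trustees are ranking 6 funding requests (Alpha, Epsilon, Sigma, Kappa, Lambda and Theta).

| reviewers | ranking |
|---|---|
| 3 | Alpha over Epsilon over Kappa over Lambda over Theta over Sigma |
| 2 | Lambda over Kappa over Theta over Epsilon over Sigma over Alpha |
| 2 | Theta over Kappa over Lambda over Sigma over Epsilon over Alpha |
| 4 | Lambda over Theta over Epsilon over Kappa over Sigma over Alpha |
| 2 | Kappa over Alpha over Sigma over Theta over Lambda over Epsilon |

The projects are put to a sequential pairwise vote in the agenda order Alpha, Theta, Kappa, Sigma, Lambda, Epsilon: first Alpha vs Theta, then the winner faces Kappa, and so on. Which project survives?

Epsilon

Round 1: Alpha vs Theta — 5–8, Theta advances.
Round 2: Theta vs Kappa — 6–7, Kappa advances.
Round 3: Kappa vs Sigma — 13–0, Kappa advances.
Round 4: Kappa vs Lambda — 7–6, Kappa advances.
Round 5: Kappa vs Epsilon — 6–7, Epsilon advances.
Epsilon survives the agenda.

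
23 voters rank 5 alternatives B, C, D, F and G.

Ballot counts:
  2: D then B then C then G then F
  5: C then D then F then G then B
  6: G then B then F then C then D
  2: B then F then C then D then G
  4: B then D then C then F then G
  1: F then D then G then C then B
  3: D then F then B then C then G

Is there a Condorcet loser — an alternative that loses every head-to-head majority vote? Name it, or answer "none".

none

Pairwise majorities:
B vs C: B, 17–6.
B vs D: B, 12–11.
B vs F: 2+6+2+4 = 14 for B, 9 for F — B by 14–9.
B vs G: B preferred on 2+2+4+3 = 11 ballots; G wins 12–11.
C vs D: C, 13–10.
C vs F: C preferred on 2+5+4 = 11 ballots; F wins 12–11.
C vs G: C wins 16–7.
D vs F: 14 to 9, D.
D vs G: 2+5+2+4+1+3 = 17 for D, 6 for G — D by 17–6.
F vs G: 15 to 8, F.
Every alternative wins at least one matchup (B beats C; C beats D; D beats F; F beats C; G beats B), so there is no Condorcet loser.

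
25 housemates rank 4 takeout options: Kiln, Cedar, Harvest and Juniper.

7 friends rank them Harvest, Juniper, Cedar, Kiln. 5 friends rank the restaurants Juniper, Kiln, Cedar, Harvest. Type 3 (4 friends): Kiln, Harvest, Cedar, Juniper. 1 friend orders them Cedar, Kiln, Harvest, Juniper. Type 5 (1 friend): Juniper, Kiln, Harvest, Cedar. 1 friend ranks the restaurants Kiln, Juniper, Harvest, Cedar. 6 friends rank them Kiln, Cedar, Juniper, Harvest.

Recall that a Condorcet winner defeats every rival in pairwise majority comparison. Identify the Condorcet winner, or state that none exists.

Pairwise majorities:
Kiln vs Cedar: Kiln is ranked higher on 5+4+1+1+6 = 17 ballots, Cedar on 8. Kiln wins 17–8.
Kiln vs Harvest: 5+4+1+1+1+6 = 18 for Kiln, 7 for Harvest — Kiln by 18–7.
Kiln vs Juniper: Kiln preferred on 4+1+1+6 = 12 ballots; Juniper wins 13–12.
Cedar vs Harvest: Cedar preferred on 5+1+6 = 12 ballots; Harvest wins 13–12.
Cedar vs Juniper: 4+1+6 = 11 for Cedar, 14 for Juniper — Juniper by 14–11.
Harvest vs Juniper: Harvest preferred on 7+4+1 = 12 ballots; Juniper wins 13–12.
Only Juniper has no losses; Juniper is the Condorcet winner.

Juniper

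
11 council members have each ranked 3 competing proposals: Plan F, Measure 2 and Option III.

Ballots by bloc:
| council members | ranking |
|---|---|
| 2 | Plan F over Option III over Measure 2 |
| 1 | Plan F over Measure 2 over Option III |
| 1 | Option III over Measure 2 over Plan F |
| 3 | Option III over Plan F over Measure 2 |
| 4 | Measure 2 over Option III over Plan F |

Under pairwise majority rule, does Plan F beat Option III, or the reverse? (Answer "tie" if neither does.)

Ballots ranking Plan F above Option III: 2 + 1 = 3.
Ballots ranking Option III above Plan F: 11 − 3 = 8.
Option III wins the head-to-head 8–3.

Option III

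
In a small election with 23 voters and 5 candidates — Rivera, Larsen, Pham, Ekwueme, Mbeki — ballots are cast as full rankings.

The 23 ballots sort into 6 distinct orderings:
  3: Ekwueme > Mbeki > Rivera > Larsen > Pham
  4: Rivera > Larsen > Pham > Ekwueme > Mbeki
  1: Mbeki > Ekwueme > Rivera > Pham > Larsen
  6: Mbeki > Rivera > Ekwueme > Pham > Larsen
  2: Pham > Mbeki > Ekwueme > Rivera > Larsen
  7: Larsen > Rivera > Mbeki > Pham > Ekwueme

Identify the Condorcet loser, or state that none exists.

Pairwise majorities:
Rivera vs Larsen: Rivera wins 16–7.
Rivera vs Pham: Rivera, 21–2.
Rivera vs Ekwueme: Rivera wins 17–6.
Rivera vs Mbeki: Rivera is ranked higher on 4+7 = 11 ballots, Mbeki on 12. Mbeki wins 12–11.
Larsen vs Pham: Larsen wins 14–9.
Larsen vs Ekwueme: 11 to 12, Ekwueme.
Larsen vs Mbeki: Mbeki wins 12–11.
Pham vs Ekwueme: Pham wins 13–10.
Pham vs Mbeki: Mbeki wins 17–6.
Ekwueme vs Mbeki: 7 to 16, Mbeki.
Every candidate wins at least one matchup (Rivera beats Larsen; Larsen beats Pham; Pham beats Ekwueme; Ekwueme beats Larsen; Mbeki beats Rivera), so there is no Condorcet loser.

none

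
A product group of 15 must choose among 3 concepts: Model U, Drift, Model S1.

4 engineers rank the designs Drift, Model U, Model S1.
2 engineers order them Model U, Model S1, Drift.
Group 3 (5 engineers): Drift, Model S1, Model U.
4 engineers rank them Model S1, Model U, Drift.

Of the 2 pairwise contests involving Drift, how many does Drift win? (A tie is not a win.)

Drift against each rival (15 engineers):
Drift vs Model U: 4+5 = 9 for Drift, 6 for Model U — Drift by 9–6.
Drift vs Model S1: 4+5 = 9 for Drift, 6 for Model S1 — Drift by 9–6.
Drift beats Model U, Model S1 — 2 pairwise wins.

2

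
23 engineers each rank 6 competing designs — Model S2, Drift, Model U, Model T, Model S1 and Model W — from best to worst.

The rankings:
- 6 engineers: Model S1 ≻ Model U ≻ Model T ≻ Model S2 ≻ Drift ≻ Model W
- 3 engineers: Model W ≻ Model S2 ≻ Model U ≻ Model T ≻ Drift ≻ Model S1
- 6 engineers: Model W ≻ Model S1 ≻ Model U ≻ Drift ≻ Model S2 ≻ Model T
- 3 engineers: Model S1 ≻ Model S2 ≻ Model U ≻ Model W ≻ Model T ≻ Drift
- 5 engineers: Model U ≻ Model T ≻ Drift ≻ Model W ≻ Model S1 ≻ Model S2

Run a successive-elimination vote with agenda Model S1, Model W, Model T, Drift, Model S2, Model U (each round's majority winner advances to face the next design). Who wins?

Round 1: Model S1 vs Model W — 9–14, Model W advances.
Round 2: Model W vs Model T — 12–11, Model W advances.
Round 3: Model W vs Drift — 12–11, Model W advances.
Round 4: Model W vs Model S2 — 14–9, Model W advances.
Round 5: Model W vs Model U — 9–14, Model U advances.
The agenda winner is Model U.

Model U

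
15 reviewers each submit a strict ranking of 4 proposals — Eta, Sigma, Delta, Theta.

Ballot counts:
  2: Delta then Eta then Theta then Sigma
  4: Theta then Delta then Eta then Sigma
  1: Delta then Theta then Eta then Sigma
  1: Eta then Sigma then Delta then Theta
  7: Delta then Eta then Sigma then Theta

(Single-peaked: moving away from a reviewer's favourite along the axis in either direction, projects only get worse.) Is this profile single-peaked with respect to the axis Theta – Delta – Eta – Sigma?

Axis positions: Theta=1, Delta=2, Eta=3, Sigma=4.
Cluster 1 (peak Delta at position 2): ranking walks positions 2-3-1-4, expanding outward from the peak — single-peaked.
Cluster 2 (peak Theta at position 1): ranking walks positions 1-2-3-4, expanding outward from the peak — single-peaked.
Cluster 3 (peak Delta at position 2): ranking walks positions 2-1-3-4, expanding outward from the peak — single-peaked.
Cluster 4 (peak Eta at position 3): ranking walks positions 3-4-2-1, expanding outward from the peak — single-peaked.
Cluster 5 (peak Delta at position 2): ranking walks positions 2-3-4-1, expanding outward from the peak — single-peaked.
Every ranking is single-peaked on this axis.

yes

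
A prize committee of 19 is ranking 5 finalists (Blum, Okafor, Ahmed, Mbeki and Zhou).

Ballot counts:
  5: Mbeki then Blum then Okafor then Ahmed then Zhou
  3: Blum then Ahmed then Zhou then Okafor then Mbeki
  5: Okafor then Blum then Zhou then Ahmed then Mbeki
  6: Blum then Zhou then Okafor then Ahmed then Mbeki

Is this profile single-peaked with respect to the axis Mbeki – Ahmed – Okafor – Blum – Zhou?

Axis positions: Mbeki=1, Ahmed=2, Okafor=3, Blum=4, Zhou=5.
Faction 1: ranking walks positions 1-4-3-2-5; Blum is ranked above Ahmed even though Ahmed lies between Blum and the peak Mbeki on the axis — preferences dip and rise again. Not single-peaked.
Faction 2: ranking walks positions 4-2-5-3-1; Ahmed is ranked above Okafor even though Okafor lies between Ahmed and the peak Blum on the axis — preferences dip and rise again. Not single-peaked.
Faction 3 (peak Okafor at position 3): ranking walks positions 3-4-5-2-1, expanding outward from the peak — single-peaked.
Faction 4 (peak Blum at position 4): ranking walks positions 4-5-3-2-1, expanding outward from the peak — single-peaked.
Faction 1 violates single-peakedness, so the profile is not single-peaked on this axis.

no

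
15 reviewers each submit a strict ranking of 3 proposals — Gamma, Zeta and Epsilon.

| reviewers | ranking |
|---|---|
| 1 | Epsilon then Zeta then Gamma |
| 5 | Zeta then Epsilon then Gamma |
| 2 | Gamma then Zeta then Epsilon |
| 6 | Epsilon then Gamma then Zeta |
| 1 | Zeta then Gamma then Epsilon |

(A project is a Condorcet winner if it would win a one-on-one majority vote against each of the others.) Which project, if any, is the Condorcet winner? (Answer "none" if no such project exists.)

Check each pair by majority over 15 ballots:
Gamma–Zeta: Gamma 8–7.
Gamma vs Epsilon: Epsilon, 12–3.
Zeta vs Epsilon: 5+2+1 = 8 for Zeta, 7 for Epsilon — Zeta by 8–7.
Every project loses at least once (Gamma loses to Epsilon; Zeta loses to Gamma; Epsilon loses to Zeta). The majority relation contains the cycle Gamma > Zeta > Epsilon > Gamma, so there is no Condorcet winner.

none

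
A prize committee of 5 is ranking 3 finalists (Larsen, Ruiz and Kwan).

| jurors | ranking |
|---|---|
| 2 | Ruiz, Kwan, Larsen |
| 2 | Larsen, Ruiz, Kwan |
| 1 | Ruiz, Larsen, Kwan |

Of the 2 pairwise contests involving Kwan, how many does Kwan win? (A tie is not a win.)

0

Kwan against each rival (5 jurors):
Kwan vs Larsen: Larsen, 3–2.
Kwan vs Ruiz: 0 to 5, Ruiz.
Kwan beats no one; loses to Larsen, Ruiz — 0 pairwise wins.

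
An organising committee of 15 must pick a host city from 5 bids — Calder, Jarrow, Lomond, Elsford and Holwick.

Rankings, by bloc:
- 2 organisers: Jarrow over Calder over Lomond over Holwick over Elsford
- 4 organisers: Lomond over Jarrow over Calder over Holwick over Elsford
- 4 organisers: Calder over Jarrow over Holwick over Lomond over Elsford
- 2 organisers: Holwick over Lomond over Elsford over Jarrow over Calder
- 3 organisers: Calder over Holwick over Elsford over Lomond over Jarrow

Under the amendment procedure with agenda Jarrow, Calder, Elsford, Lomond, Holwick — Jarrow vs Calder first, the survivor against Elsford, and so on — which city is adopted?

Holwick

Round 1: Jarrow vs Calder — 8–7, Jarrow advances.
Round 2: Jarrow vs Elsford — 10–5, Jarrow advances.
Round 3: Jarrow vs Lomond — 6–9, Lomond advances.
Round 4: Lomond vs Holwick — 6–9, Holwick advances.
Holwick survives the agenda.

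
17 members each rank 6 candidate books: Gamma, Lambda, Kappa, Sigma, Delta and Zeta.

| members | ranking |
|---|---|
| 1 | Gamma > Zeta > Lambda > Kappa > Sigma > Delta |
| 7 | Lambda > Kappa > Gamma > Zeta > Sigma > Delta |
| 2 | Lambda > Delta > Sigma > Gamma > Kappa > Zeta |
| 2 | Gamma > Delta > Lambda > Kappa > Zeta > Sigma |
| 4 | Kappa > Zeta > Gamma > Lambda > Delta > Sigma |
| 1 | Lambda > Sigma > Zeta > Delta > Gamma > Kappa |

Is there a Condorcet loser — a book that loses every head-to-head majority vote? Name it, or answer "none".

Delta

Head-to-head results (17 members):
Gamma vs Lambda: Lambda wins 10–7.
Gamma vs Kappa: 1+2+2+1 = 6 for Gamma, 11 for Kappa — Kappa by 11–6.
Gamma vs Sigma: Gamma is ranked higher on 1+7+2+4 = 14 ballots, Sigma on 3. Gamma wins 14–3.
Gamma vs Delta: 14 to 3, Gamma.
Gamma–Zeta: Gamma 12–5.
Lambda vs Kappa: 1+7+2+2+1 = 13 for Lambda, 4 for Kappa — Lambda by 13–4.
Lambda–Sigma: Lambda 17–0.
Lambda vs Delta: 1+7+2+4+1 = 15 for Lambda, 2 for Delta — Lambda by 15–2.
Lambda vs Zeta: Lambda is ranked higher on 7+2+2+1 = 12 ballots, Zeta on 5. Lambda wins 12–5.
Kappa vs Sigma: 1+7+2+4 = 14 for Kappa, 3 for Sigma — Kappa by 14–3.
Kappa vs Delta: Kappa is ranked higher on 1+7+4 = 12 ballots, Delta on 5. Kappa wins 12–5.
Kappa–Zeta: Kappa 15–2.
Sigma vs Delta: 9 to 8, Sigma.
Sigma vs Zeta: Zeta wins 14–3.
Delta vs Zeta: Delta is ranked higher on 2+2 = 4 ballots, Zeta on 13. Zeta wins 13–4.
Delta is beaten in every head-to-head and is the Condorcet loser.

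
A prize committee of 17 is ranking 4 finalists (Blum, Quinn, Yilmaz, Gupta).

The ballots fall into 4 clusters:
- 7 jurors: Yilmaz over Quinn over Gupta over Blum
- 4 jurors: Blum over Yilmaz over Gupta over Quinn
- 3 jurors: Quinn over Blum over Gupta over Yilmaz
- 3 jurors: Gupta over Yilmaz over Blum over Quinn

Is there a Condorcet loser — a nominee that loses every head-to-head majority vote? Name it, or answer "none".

Blum

Head-to-head results (17 jurors):
Blum vs Quinn: Blum is ranked higher on 4+3 = 7 ballots, Quinn on 10. Quinn wins 10–7.
Blum–Yilmaz: Yilmaz 10–7.
Blum vs Gupta: Gupta, 10–7.
Quinn vs Yilmaz: Yilmaz, 14–3.
Quinn vs Gupta: 10 to 7, Quinn.
Yilmaz vs Gupta: Yilmaz, 11–6.
Blum is beaten in every head-to-head and is the Condorcet loser.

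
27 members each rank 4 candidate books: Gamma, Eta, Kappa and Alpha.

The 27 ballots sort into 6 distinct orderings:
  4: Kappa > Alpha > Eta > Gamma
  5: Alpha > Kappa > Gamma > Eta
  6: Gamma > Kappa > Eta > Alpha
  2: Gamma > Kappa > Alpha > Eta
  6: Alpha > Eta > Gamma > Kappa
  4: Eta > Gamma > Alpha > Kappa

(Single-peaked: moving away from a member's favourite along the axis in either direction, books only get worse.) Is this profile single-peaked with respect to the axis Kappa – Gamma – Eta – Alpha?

Axis positions: Kappa=1, Gamma=2, Eta=3, Alpha=4.
Ballot type 1: ranking walks positions 1-4-3-2; Alpha is ranked above Gamma even though Gamma lies between Alpha and the peak Kappa on the axis — preferences dip and rise again. Not single-peaked.
Ballot type 2: ranking walks positions 4-1-2-3; Kappa is ranked above Eta even though Eta lies between Kappa and the peak Alpha on the axis — preferences dip and rise again. Not single-peaked.
Ballot type 3 (peak Gamma at position 2): ranking walks positions 2-1-3-4, expanding outward from the peak — single-peaked.
Ballot type 4: ranking walks positions 2-1-4-3; Alpha is ranked above Eta even though Eta lies between Alpha and the peak Gamma on the axis — preferences dip and rise again. Not single-peaked.
Ballot type 5 (peak Alpha at position 4): ranking walks positions 4-3-2-1, expanding outward from the peak — single-peaked.
Ballot type 6 (peak Eta at position 3): ranking walks positions 3-2-4-1, expanding outward from the peak — single-peaked.
Ballot type 1 violates single-peakedness, so the profile is not single-peaked on this axis.

no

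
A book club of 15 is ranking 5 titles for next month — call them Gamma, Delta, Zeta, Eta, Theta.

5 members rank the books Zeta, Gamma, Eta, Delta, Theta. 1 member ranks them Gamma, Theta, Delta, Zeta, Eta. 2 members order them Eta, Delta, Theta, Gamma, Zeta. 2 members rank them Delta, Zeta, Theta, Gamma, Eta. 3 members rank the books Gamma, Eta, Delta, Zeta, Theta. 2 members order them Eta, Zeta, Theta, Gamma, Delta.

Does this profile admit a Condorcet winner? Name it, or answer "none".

none

Head-to-head results (15 members):
Gamma vs Delta: Gamma is ranked higher on 5+1+3+2 = 11 ballots, Delta on 4. Gamma wins 11–4.
Gamma vs Zeta: 6 to 9, Zeta.
Gamma vs Eta: 5+1+2+3 = 11 for Gamma, 4 for Eta — Gamma by 11–4.
Gamma vs Theta: 5+1+3 = 9 for Gamma, 6 for Theta — Gamma by 9–6.
Delta vs Zeta: Delta is ranked higher on 1+2+2+3 = 8 ballots, Zeta on 7. Delta wins 8–7.
Delta vs Eta: 1+2 = 3 for Delta, 12 for Eta — Eta by 12–3.
Delta vs Theta: 5+2+2+3 = 12 for Delta, 3 for Theta — Delta by 12–3.
Zeta vs Eta: Zeta preferred on 5+1+2 = 8 ballots; Zeta wins 8–7.
Zeta vs Theta: 12 to 3, Zeta.
Eta vs Theta: 12 to 3, Eta.
No book is unbeaten: Gamma loses to Zeta; Delta loses to Gamma; Zeta loses to Delta; Eta loses to Gamma; Theta loses to Gamma. In particular Gamma beats Delta beats Zeta beats Gamma is a majority cycle — no Condorcet winner exists.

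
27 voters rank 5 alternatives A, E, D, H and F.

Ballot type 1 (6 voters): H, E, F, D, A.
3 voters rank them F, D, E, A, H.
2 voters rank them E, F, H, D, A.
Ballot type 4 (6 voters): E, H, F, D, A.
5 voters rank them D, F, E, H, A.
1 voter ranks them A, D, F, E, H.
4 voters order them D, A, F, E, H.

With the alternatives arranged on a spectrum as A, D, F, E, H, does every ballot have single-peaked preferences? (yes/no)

Axis positions: A=1, D=2, F=3, E=4, H=5.
Ballot type 1 (peak H at position 5): ranking walks positions 5-4-3-2-1, expanding outward from the peak — single-peaked.
Ballot type 2 (peak F at position 3): ranking walks positions 3-2-4-1-5, expanding outward from the peak — single-peaked.
Ballot type 3 (peak E at position 4): ranking walks positions 4-3-5-2-1, expanding outward from the peak — single-peaked.
Ballot type 4 (peak E at position 4): ranking walks positions 4-5-3-2-1, expanding outward from the peak — single-peaked.
Ballot type 5 (peak D at position 2): ranking walks positions 2-3-4-5-1, expanding outward from the peak — single-peaked.
Ballot type 6 (peak A at position 1): ranking walks positions 1-2-3-4-5, expanding outward from the peak — single-peaked.
Ballot type 7 (peak D at position 2): ranking walks positions 2-1-3-4-5, expanding outward from the peak — single-peaked.
Every ranking is single-peaked on this axis.

yes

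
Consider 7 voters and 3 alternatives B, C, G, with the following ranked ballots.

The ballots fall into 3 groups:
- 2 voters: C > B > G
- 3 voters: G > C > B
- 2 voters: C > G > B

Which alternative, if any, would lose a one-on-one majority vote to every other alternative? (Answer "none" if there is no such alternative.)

B

Pairwise majorities:
B vs C: B preferred on 0 ballots; C wins 7–0.
B–G: G 5–2.
C vs G: C, 4–3.
B loses to every other alternative — it is the Condorcet loser.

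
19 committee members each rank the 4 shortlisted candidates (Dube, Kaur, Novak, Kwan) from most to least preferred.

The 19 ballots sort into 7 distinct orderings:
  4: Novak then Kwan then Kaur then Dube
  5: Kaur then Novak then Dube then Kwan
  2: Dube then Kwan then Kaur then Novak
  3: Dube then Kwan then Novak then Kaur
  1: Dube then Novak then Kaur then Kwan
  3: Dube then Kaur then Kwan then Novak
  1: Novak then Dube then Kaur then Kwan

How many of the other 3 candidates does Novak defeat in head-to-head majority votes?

Novak against each rival (19 committee members):
Novak vs Dube: Novak is ranked higher on 4+5+1 = 10 ballots, Dube on 9. Novak wins 10–9.
Novak vs Kaur: 9 to 10, Kaur.
Novak–Kwan: Novak 11–8.
Novak beats Dube, Kwan; loses to Kaur — 2 pairwise wins.

2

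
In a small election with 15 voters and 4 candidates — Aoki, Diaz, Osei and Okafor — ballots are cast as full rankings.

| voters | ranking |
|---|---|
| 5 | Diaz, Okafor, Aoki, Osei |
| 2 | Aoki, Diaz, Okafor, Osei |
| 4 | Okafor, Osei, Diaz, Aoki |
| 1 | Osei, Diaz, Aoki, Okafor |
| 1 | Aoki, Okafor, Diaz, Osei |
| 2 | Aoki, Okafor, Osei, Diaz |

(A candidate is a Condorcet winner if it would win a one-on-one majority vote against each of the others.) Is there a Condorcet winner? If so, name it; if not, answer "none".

Diaz

Head-to-head results (15 voters):
Aoki vs Diaz: Diaz wins 10–5.
Aoki–Osei: Aoki 10–5.
Aoki–Okafor: Okafor 9–6.
Diaz vs Osei: Diaz, 8–7.
Diaz vs Okafor: Diaz wins 8–7.
Osei vs Okafor: Okafor wins 14–1.
Diaz defeats every rival head-to-head and is the Condorcet winner.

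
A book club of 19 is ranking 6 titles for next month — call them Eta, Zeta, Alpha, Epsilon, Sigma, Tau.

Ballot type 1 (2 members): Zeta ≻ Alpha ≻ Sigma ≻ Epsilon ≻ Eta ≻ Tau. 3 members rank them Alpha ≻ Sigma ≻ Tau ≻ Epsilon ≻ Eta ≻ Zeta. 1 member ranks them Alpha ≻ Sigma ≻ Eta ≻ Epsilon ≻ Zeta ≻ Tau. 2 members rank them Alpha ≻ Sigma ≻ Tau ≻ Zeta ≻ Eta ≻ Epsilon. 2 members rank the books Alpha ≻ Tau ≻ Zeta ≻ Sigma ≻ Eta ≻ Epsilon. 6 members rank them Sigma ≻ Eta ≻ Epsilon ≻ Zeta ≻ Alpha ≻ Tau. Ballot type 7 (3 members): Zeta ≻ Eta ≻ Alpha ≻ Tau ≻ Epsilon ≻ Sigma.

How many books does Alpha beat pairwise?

Alpha against each rival (19 members):
Alpha vs Eta: 10 to 9, Alpha.
Alpha vs Zeta: Alpha is ranked higher on 3+1+2+2 = 8 ballots, Zeta on 11. Zeta wins 11–8.
Alpha vs Epsilon: Alpha wins 13–6.
Alpha vs Sigma: Alpha preferred on 2+3+1+2+2+3 = 13 ballots; Alpha wins 13–6.
Alpha vs Tau: 19 to 0, Alpha.
Alpha beats Eta, Epsilon, Sigma, Tau; loses to Zeta — 4 pairwise wins.

4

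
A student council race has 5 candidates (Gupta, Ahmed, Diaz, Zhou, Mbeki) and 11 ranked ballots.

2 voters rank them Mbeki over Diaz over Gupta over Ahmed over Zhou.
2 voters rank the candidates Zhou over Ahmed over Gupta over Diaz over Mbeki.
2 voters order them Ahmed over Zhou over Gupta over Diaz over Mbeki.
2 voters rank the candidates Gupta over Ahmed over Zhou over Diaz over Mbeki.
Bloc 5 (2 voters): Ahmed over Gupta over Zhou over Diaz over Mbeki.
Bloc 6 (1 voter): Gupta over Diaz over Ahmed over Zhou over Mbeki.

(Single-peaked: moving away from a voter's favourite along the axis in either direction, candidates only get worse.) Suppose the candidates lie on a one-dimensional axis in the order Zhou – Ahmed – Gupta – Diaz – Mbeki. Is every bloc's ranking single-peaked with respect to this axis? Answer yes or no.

yes

Axis positions: Zhou=1, Ahmed=2, Gupta=3, Diaz=4, Mbeki=5.
Bloc 1 (peak Mbeki at position 5): ranking walks positions 5-4-3-2-1, expanding outward from the peak — single-peaked.
Bloc 2 (peak Zhou at position 1): ranking walks positions 1-2-3-4-5, expanding outward from the peak — single-peaked.
Bloc 3 (peak Ahmed at position 2): ranking walks positions 2-1-3-4-5, expanding outward from the peak — single-peaked.
Bloc 4 (peak Gupta at position 3): ranking walks positions 3-2-1-4-5, expanding outward from the peak — single-peaked.
Bloc 5 (peak Ahmed at position 2): ranking walks positions 2-3-1-4-5, expanding outward from the peak — single-peaked.
Bloc 6 (peak Gupta at position 3): ranking walks positions 3-4-2-1-5, expanding outward from the peak — single-peaked.
Every ranking is single-peaked on this axis.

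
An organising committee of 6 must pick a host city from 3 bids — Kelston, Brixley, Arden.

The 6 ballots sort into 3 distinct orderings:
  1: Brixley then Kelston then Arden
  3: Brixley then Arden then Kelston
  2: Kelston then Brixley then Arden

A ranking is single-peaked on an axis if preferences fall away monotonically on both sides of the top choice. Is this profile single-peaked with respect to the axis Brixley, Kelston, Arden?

no

Axis positions: Brixley=1, Kelston=2, Arden=3.
Cluster 1 (peak Brixley at position 1): ranking walks positions 1-2-3, expanding outward from the peak — single-peaked.
Cluster 2: ranking walks positions 1-3-2; Arden is ranked above Kelston even though Kelston lies between Arden and the peak Brixley on the axis — preferences dip and rise again. Not single-peaked.
Cluster 3 (peak Kelston at position 2): ranking walks positions 2-1-3, expanding outward from the peak — single-peaked.
Cluster 2 violates single-peakedness, so the profile is not single-peaked on this axis.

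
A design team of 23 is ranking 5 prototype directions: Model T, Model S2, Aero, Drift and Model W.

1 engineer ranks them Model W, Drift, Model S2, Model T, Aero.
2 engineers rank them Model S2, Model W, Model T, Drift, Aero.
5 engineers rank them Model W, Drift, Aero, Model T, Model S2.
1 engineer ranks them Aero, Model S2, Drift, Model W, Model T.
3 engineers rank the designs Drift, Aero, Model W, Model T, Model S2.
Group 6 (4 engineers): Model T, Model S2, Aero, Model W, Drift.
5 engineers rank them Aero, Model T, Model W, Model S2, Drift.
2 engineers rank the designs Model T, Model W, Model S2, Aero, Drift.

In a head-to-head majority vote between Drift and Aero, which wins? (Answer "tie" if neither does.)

Ballots ranking Drift above Aero: 1 + 2 + 5 + 3 = 11.
Ballots ranking Aero above Drift: 23 − 11 = 12.
Aero wins the head-to-head 12–11.

Aero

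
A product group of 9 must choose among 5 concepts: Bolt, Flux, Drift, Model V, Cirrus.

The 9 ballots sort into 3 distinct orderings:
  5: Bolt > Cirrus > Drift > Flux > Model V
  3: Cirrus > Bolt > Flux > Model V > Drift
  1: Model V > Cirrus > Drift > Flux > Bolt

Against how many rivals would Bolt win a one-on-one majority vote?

Bolt against each rival (9 engineers):
Bolt vs Flux: Bolt is ranked higher on 5+3 = 8 ballots, Flux on 1. Bolt wins 8–1.
Bolt vs Drift: Bolt preferred on 5+3 = 8 ballots; Bolt wins 8–1.
Bolt–Model V: Bolt 8–1.
Bolt vs Cirrus: Bolt is ranked higher on 5 ballots, Cirrus on 4. Bolt wins 5–4.
Bolt beats Flux, Drift, Model V, Cirrus — 4 pairwise wins.

4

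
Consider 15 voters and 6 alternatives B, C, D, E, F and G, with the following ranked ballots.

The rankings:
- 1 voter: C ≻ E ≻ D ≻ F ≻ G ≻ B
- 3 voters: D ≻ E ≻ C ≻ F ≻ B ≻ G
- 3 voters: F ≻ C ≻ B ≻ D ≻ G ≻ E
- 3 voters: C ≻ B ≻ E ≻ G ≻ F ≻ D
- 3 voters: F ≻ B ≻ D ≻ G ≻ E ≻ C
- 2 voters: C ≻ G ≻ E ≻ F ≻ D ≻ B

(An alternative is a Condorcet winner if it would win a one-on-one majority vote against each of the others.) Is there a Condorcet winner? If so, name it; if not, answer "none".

C

Check each pair by majority over 15 ballots:
B vs C: 3 for B, 12 for C — C by 12–3.
B vs D: 9 to 6, B.
B vs E: 9 to 6, B.
B vs F: 3 to 12, F.
B vs G: B preferred on 3+3+3+3 = 12 ballots; B wins 12–3.
C vs D: 1+3+3+2 = 9 for C, 6 for D — C by 9–6.
C vs E: 1+3+3+2 = 9 for C, 6 for E — C by 9–6.
C vs F: 1+3+3+2 = 9 for C, 6 for F — C by 9–6.
C vs G: 1+3+3+3+2 = 12 for C, 3 for G — C by 12–3.
D vs E: D preferred on 3+3+3 = 9 ballots; D wins 9–6.
D vs F: 4 to 11, F.
D vs G: D preferred on 1+3+3+3 = 10 ballots; D wins 10–5.
E vs F: 9 to 6, E.
E vs G: E preferred on 1+3+3 = 7 ballots; G wins 8–7.
F vs G: 1+3+3+3 = 10 for F, 5 for G — F by 10–5.
C defeats every rival head-to-head and is the Condorcet winner.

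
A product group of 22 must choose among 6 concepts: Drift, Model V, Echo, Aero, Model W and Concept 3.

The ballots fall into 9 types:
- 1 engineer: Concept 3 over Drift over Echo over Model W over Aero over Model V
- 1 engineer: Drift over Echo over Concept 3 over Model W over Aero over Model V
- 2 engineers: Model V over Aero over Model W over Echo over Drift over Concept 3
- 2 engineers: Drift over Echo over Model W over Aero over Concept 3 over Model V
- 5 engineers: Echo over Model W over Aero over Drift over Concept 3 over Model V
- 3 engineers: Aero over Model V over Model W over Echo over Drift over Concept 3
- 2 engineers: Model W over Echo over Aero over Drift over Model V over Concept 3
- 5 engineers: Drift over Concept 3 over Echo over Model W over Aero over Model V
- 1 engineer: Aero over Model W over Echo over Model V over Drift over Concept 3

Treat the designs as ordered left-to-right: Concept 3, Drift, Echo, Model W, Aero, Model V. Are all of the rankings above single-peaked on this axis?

yes

Axis positions: Concept 3=1, Drift=2, Echo=3, Model W=4, Aero=5, Model V=6.
Type 1 (peak Concept 3 at position 1): ranking walks positions 1-2-3-4-5-6, expanding outward from the peak — single-peaked.
Type 2 (peak Drift at position 2): ranking walks positions 2-3-1-4-5-6, expanding outward from the peak — single-peaked.
Type 3 (peak Model V at position 6): ranking walks positions 6-5-4-3-2-1, expanding outward from the peak — single-peaked.
Type 4 (peak Drift at position 2): ranking walks positions 2-3-4-5-1-6, expanding outward from the peak — single-peaked.
Type 5 (peak Echo at position 3): ranking walks positions 3-4-5-2-1-6, expanding outward from the peak — single-peaked.
Type 6 (peak Aero at position 5): ranking walks positions 5-6-4-3-2-1, expanding outward from the peak — single-peaked.
Type 7 (peak Model W at position 4): ranking walks positions 4-3-5-2-6-1, expanding outward from the peak — single-peaked.
Type 8 (peak Drift at position 2): ranking walks positions 2-1-3-4-5-6, expanding outward from the peak — single-peaked.
Type 9 (peak Aero at position 5): ranking walks positions 5-4-3-6-2-1, expanding outward from the peak — single-peaked.
Every ranking is single-peaked on this axis.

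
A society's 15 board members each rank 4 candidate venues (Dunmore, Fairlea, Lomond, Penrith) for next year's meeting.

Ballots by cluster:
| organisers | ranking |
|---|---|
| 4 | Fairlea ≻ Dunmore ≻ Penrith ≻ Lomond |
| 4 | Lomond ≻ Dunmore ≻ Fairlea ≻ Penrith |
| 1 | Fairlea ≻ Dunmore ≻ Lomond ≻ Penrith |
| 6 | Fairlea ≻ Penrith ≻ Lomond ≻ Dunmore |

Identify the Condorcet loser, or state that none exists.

Pairwise majorities:
Dunmore vs Fairlea: Dunmore is ranked higher on 4 ballots, Fairlea on 11. Fairlea wins 11–4.
Dunmore vs Lomond: Lomond wins 10–5.
Dunmore–Penrith: Dunmore 9–6.
Fairlea vs Lomond: 4+1+6 = 11 for Fairlea, 4 for Lomond — Fairlea by 11–4.
Fairlea vs Penrith: Fairlea preferred on 4+4+1+6 = 15 ballots; Fairlea wins 15–0.
Lomond vs Penrith: 5 to 10, Penrith.
Each city has at least one pairwise win (Dunmore beats Penrith; Fairlea beats Dunmore; Lomond beats Dunmore; Penrith beats Lomond) — no Condorcet loser.

none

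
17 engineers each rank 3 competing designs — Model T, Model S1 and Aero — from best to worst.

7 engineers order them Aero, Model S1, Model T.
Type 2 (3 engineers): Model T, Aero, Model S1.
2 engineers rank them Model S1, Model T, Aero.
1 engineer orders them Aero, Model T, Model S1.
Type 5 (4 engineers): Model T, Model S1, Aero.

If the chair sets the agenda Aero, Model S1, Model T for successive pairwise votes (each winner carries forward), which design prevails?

Model T

Round 1: Aero vs Model S1 — 11–6, Aero advances.
Round 2: Aero vs Model T — 8–9, Model T advances.
The agenda winner is Model T.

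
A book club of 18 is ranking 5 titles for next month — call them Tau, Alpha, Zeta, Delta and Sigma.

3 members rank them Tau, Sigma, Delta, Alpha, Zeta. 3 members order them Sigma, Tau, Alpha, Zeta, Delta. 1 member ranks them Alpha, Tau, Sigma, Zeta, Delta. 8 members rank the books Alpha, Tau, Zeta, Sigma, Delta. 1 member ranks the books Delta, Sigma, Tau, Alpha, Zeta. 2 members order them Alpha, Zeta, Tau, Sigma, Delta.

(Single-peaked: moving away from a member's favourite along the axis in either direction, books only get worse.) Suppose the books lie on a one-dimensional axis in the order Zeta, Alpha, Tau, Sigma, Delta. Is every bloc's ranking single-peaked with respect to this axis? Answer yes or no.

Axis positions: Zeta=1, Alpha=2, Tau=3, Sigma=4, Delta=5.
Bloc 1 (peak Tau at position 3): ranking walks positions 3-4-5-2-1, expanding outward from the peak — single-peaked.
Bloc 2 (peak Sigma at position 4): ranking walks positions 4-3-2-1-5, expanding outward from the peak — single-peaked.
Bloc 3 (peak Alpha at position 2): ranking walks positions 2-3-4-1-5, expanding outward from the peak — single-peaked.
Bloc 4 (peak Alpha at position 2): ranking walks positions 2-3-1-4-5, expanding outward from the peak — single-peaked.
Bloc 5 (peak Delta at position 5): ranking walks positions 5-4-3-2-1, expanding outward from the peak — single-peaked.
Bloc 6 (peak Alpha at position 2): ranking walks positions 2-1-3-4-5, expanding outward from the peak — single-peaked.
Every ranking is single-peaked on this axis.

yes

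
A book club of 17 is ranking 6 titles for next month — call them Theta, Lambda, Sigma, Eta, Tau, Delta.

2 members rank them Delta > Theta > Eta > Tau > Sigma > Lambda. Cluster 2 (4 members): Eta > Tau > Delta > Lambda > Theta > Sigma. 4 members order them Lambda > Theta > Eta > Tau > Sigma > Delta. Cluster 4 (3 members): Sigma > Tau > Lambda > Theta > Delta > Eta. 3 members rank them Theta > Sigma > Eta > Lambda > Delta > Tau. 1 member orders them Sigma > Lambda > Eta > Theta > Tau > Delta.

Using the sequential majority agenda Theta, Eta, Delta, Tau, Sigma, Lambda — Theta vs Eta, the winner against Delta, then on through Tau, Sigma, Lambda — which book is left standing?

Lambda

Round 1: Theta vs Eta — 12–5, Theta advances.
Round 2: Theta vs Delta — 11–6, Theta advances.
Round 3: Theta vs Tau — 10–7, Theta advances.
Round 4: Theta vs Sigma — 13–4, Theta advances.
Round 5: Theta vs Lambda — 5–12, Lambda advances.
Lambda survives the agenda.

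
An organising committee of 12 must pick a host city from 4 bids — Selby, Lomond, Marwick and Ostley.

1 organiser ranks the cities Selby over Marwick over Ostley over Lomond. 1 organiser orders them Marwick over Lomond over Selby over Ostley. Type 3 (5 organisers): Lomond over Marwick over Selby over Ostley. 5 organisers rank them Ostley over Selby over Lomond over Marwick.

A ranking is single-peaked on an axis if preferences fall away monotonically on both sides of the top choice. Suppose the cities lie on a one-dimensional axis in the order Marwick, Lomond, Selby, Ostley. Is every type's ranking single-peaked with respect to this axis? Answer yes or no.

Axis positions: Marwick=1, Lomond=2, Selby=3, Ostley=4.
Type 1: ranking walks positions 3-1-4-2; Marwick is ranked above Lomond even though Lomond lies between Marwick and the peak Selby on the axis — preferences dip and rise again. Not single-peaked.
Type 2 (peak Marwick at position 1): ranking walks positions 1-2-3-4, expanding outward from the peak — single-peaked.
Type 3 (peak Lomond at position 2): ranking walks positions 2-1-3-4, expanding outward from the peak — single-peaked.
Type 4 (peak Ostley at position 4): ranking walks positions 4-3-2-1, expanding outward from the peak — single-peaked.
Type 1 violates single-peakedness, so the profile is not single-peaked on this axis.

no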